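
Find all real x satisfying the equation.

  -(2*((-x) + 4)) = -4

Step 1. [-(2*((-x) + 4)) = -4] LHS negated; negate both sides. So neg: 2*((-x) + 4) = 4.
Step 2. [2*((-x) + 4) = 4] leading coefficient 2: divide by 2. So div: (-x) + 4 = 2.
Step 3. [(-x) + 4 = 2] the outer +4 inverts by subtracting 4 ⇒ sub: -x = -2.
Step 4. [-x = -2] flip signs both sides, so neg: x = 2.

Answer: x ∈ {2}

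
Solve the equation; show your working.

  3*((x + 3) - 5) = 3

Step 1. [3*((x + 3) - 5) = 3] 3 out front; divide by 3 ⇒ div: (x + 3) - 5 = 1.
Step 2. [(x + 3) - 5 = 1] 5 comes off first (add 5), so sub: x + 3 = 6.
Step 3. [x + 3 = 6] +3 is outermost — subtract 3 both sides. So sub: x = 3.

Answer: x ∈ {3}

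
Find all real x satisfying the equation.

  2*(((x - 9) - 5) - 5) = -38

Step 1. [2*(((x - 9) - 5) - 5) = -38] 2 out front; divide by 2 ⇒ div: ((x - 9) - 5) - 5 = -19.
Step 2. [((x - 9) - 5) - 5 = -19] 5 comes off first (add 5) ⇒ sub: (x - 9) - 5 = -14.
Step 3. [(x - 9) - 5 = -14] 5 comes off first (add 5), so sub: x - 9 = -9.
Step 4. [x - 9 = -9] the outer -9 inverts by adding 9 ⇒ sub: x = 0.

Answer: x ∈ {0}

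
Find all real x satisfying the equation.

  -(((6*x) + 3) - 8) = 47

Step 1. [-(((6*x) + 3) - 8) = 47] LHS negated; negate both sides. So neg: ((6*x) + 3) - 8 = -47.
Step 2. [((6*x) + 3) - 8 = -47] the outer -8 inverts by adding 8. So sub: (6*x) + 3 = -39.
Step 3. [(6*x) + 3 = -39] +3 is outermost — subtract 3 both sides. So sub: 6*x = -42.
Step 4. [6*x = -42] leading coefficient 6: divide by 6. So div: x = -7.

Answer: x ∈ {-7}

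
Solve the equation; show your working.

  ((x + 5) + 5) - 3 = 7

Step 1. [((x + 5) + 5) - 3 = 7] add 3: x sits inside (… - 3) ⇒ sub: (x + 5) + 5 = 10.
Step 2. [(x + 5) + 5 = 10] the outer +5 inverts by subtracting 5 ⇒ sub: x + 5 = 5.
Step 3. [x + 5 = 5] 5 comes off first (subtract 5) ⇒ sub: x = 0.

Answer: x ∈ {0}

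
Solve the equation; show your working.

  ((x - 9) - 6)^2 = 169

Step 1. [((x - 9) - 6)^2 = 169] √ both sides: 169 ≥ 0 gives two branches, so sqrt: (x - 9) - 6 = 13 or -13.
Step 2. [(x - 9) - 6 = 13 or -13] the outer -6 inverts by adding 6, so sub: x - 9 = 19 or -7.
Step 3. [x - 9 = 19 or -7] the outer -9 inverts by adding 9 ⇒ sub: x = 28 or 2.

Answer: x ∈ {2, 28}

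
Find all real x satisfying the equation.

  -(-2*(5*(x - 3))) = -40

Step 1. [-(-2*(5*(x - 3))) = -40] LHS negated; negate both sides, so neg: -2*(5*(x - 3)) = 40.
Step 2. [-2*(5*(x - 3)) = 40] leading coefficient -2: divide by -2, so div: 5*(x - 3) = -20.
Step 3. [5*(x - 3) = -20] 5 out front; divide by 5 ⇒ div: x - 3 = -4.
Step 4. [x - 3 = -4] peel the -3: add 3 from each side, so sub: x = -1.

Answer: x ∈ {-1}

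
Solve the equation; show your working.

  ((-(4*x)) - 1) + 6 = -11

Step 1. [((-(4*x)) - 1) + 6 = -11] subtract 6: x sits inside (… + 6). So sub: (-(4*x)) - 1 = -17.
Step 2. [(-(4*x)) - 1 = -17] add 1: x sits inside (… - 1), so sub: -(4*x) = -16.
Step 3. [-(4*x) = -16] LHS negated; negate both sides. So neg: 4*x = 16.
Step 4. [4*x = 16] LHS = 4·(…); ÷4 both sides ⇒ div: x = 4.

Answer: x ∈ {4}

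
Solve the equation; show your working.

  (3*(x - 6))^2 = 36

Step 1. [(3*(x - 6))^2 = 36] 36 ≥ 0, LHS is (·)² — take ±√ ⇒ sqrt: 3*(x - 6) = 6 or -6.
Step 2. [3*(x - 6) = 6 or -6] divide by the outer 3 ⇒ div: x - 6 = 2 or -2.
Step 3. [x - 6 = 2 or -2] 6 comes off first (add 6), so sub: x = 8 or 4.

Answer: x ∈ {4, 8}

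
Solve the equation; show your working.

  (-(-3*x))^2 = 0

Step 1. [(-(-3*x))^2 = 0] √ both sides: 0 ≥ 0 gives two branches, so sqrt: -(-3*x) = 0.
Step 2. [-(-3*x) = 0] flip signs both sides, so neg: -3*x = 0.
Step 3. [-3*x = 0] divide by the outer -3, so div: x = 0.

Answer: x ∈ {0}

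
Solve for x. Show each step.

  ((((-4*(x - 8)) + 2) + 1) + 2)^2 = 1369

Step 1. [((((-4*(x - 8)) + 2) + 1) + 2)^2 = 1369] LHS squared, RHS 1369 ≥ 0: apply √ (±) ⇒ sqrt: (((-4*(x - 8)) + 2) + 1) + 2 = 37 or -37.
Step 2. [(((-4*(x - 8)) + 2) + 1) + 2 = 37 or -37] +2 is outermost — subtract 2 both sides ⇒ sub: ((-4*(x - 8)) + 2) + 1 = 35 or -39.
Step 3. [((-4*(x - 8)) + 2) + 1 = 35 or -39] 1 comes off first (subtract 1), so sub: (-4*(x - 8)) + 2 = 34 or -40.
Step 4. [(-4*(x - 8)) + 2 = 34 or -40] the outer +2 inverts by subtracting 2 ⇒ sub: -4*(x - 8) = 32 or -42.
Step 5. [-4*(x - 8) = 32 or -42] leading coefficient -4: divide by -4 ⇒ div: x - 8 = -8 or 21/2.
Step 6. [x - 8 = -8 or 21/2] add 8: x sits inside (… - 8), so sub: x = 0 or 37/2.

Answer: x ∈ {0, 37/2}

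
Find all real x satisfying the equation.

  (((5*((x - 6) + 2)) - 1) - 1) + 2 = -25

Step 1. [(((5*((x - 6) + 2)) - 1) - 1) + 2 = -25] the outer +2 inverts by subtracting 2 ⇒ sub: ((5*((x - 6) + 2)) - 1) - 1 = -27.
Step 2. [((5*((x - 6) + 2)) - 1) - 1 = -27] the outer -1 inverts by adding 1, so sub: (5*((x - 6) + 2)) - 1 = -26.
Step 3. [(5*((x - 6) + 2)) - 1 = -26] the outer -1 inverts by adding 1, so sub: 5*((x - 6) + 2) = -25.
Step 4. [5*((x - 6) + 2) = -25] 5 out front; divide by 5, so div: (x - 6) + 2 = -5.
Step 5. [(x - 6) + 2 = -5] +2 is outermost — subtract 2 both sides. So sub: x - 6 = -7.
Step 6. [x - 6 = -7] peel the -6: add 6 from each side. So sub: x = -1.

Answer: x ∈ {-1}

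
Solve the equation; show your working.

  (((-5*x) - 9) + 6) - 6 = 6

Step 1. [(((-5*x) - 9) + 6) - 6 = 6] 6 comes off first (add 6). So sub: ((-5*x) - 9) + 6 = 12.
Step 2. [((-5*x) - 9) + 6 = 12] peel the +6: subtract 6 from each side. So sub: (-5*x) - 9 = 6.
Step 3. [(-5*x) - 9 = 6] peel the -9: add 9 from each side. So sub: -5*x = 15.
Step 4. [-5*x = 15] leading coefficient -5: divide by -5 ⇒ div: x = -3.

Answer: x ∈ {-3}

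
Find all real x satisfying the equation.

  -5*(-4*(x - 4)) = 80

Step 1. [-5*(-4*(x - 4)) = 80] divide by the outer -5, so div: -4*(x - 4) = -16.
Step 2. [-4*(x - 4) = -16] -4 out front; divide by -4. So div: x - 4 = 4.
Step 3. [x - 4 = 4] 4 comes off first (add 4) ⇒ sub: x = 8.

Answer: x ∈ {8}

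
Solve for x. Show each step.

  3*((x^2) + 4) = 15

Step 1. [3*((x^2) + 4) = 15] leading coefficient 3: divide by 3 ⇒ div: (x^2) + 4 = 5.
Step 2. [(x^2) + 4 = 5] the outer +4 inverts by subtracting 4, so sub: x^2 = 1.
Step 3. [x^2 = 1] √ both sides: 1 ≥ 0 gives two branches, so sqrt: x = 1 or -1.

Answer: x ∈ {-1, 1}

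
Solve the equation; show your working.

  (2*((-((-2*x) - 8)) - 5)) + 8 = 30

Step 1. [(2*((-((-2*x) - 8)) - 5)) + 8 = 30] 2 | LHS and 2 | 30: pull 2 out ⇒ factor: ((-((-2*x) - 8)) - 5) + 4 = 15.
Step 2. [((-((-2*x) - 8)) - 5) + 4 = 15] +4 is outermost — subtract 4 both sides. So sub: (-((-2*x) - 8)) - 5 = 11.
Step 3. [(-((-2*x) - 8)) - 5 = 11] 5 comes off first (add 5), so sub: -((-2*x) - 8) = 16.
Step 4. [-((-2*x) - 8) = 16] LHS negated; negate both sides ⇒ neg: (-2*x) - 8 = -16.
Step 5. [(-2*x) - 8 = -16] -2 divides every term; factor it out. So factor: x + 4 = 8.
Step 6. [x + 4 = 8] peel the +4: subtract 4 from each side ⇒ sub: x = 4.

Answer: x ∈ {4}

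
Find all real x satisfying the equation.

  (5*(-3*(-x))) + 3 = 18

Step 1. [(5*(-3*(-x))) + 3 = 18] +3 is outermost — subtract 3 both sides, so sub: 5*(-3*(-x)) = 15.
Step 2. [5*(-3*(-x)) = 15] divide by the outer 5, so div: -3*(-x) = 3.
Step 3. [-3*(-x) = 3] leading coefficient -3: divide by -3, so div: -x = -1.
Step 4. [-x = -1] flip signs both sides ⇒ neg: x = 1.

Answer: x ∈ {1}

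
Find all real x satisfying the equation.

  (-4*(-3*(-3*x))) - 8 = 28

Step 1. [(-4*(-3*(-3*x))) - 8 = 28] -4 divides every term; factor it out ⇒ factor: (-3*(-3*x)) + 2 = -7.
Step 2. [(-3*(-3*x)) + 2 = -7] +2 is outermost — subtract 2 both sides ⇒ sub: -3*(-3*x) = -9.
Step 3. [-3*(-3*x) = -9] -3 out front; divide by -3. So div: -3*x = 3.
Step 4. [-3*x = 3] -3 out front; divide by -3 ⇒ div: x = -1.

Answer: x ∈ {-1}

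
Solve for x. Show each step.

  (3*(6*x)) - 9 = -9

Step 1. [(3*(6*x)) - 9 = -9] 9 comes off first (add 9). So sub: 3*(6*x) = 0.
Step 2. [3*(6*x) = 0] 3·(inner) — divide through by 3 ⇒ div: 6*x = 0.
Step 3. [6*x = 0] divide by the outer 6. So div: x = 0.

Answer: x ∈ {0}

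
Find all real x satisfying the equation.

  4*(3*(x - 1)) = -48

Step 1. [4*(3*(x - 1)) = -48] 4·(inner) — divide through by 4, so div: 3*(x - 1) = -12.
Step 2. [3*(x - 1) = -12] 3·(inner) — divide through by 3 ⇒ div: x - 1 = -4.
Step 3. [x - 1 = -4] add 1: x sits inside (… - 1). So sub: x = -3.

Answer: x ∈ {-3}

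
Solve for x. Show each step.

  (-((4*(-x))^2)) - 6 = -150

Step 1. [(-((4*(-x))^2)) - 6 = -150] 6 comes off first (add 6), so sub: -((4*(-x))^2) = -144.
Step 2. [-((4*(-x))^2) = -144] flip signs both sides. So neg: (4*(-x))^2 = 144.
Step 3. [(4*(-x))^2 = 144] 144 ≥ 0, LHS is (·)² — take ±√. So sqrt: 4*(-x) = 12 or -12.
Step 4. [4*(-x) = 12 or -12] divide by the outer 4, so div: -x = 3 or -3.
Step 5. [-x = 3 or -3] flip signs both sides, so neg: x = -3 or 3.

Answer: x ∈ {-3, 3}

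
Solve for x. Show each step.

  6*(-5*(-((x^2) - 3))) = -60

Step 1. [6*(-5*(-((x^2) - 3))) = -60] 6·(inner) — divide through by 6, so div: -5*(-((x^2) - 3)) = -10.
Step 2. [-5*(-((x^2) - 3)) = -10] -5·(inner) — divide through by -5 ⇒ div: -((x^2) - 3) = 2.
Step 3. [-((x^2) - 3) = 2] leading − — multiply by −1. So neg: (x^2) - 3 = -2.
Step 4. [(x^2) - 3 = -2] -3 is outermost — add 3 both sides, so sub: x^2 = 1.
Step 5. [x^2 = 1] √ both sides: 1 ≥ 0 gives two branches ⇒ sqrt: x = 1 or -1.

Answer: x ∈ {-1, 1}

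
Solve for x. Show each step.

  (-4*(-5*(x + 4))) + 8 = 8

Step 1. [(-4*(-5*(x + 4))) + 8 = 8] -4 divides every term; factor it out. So factor: (-5*(x + 4)) - 2 = -2.
Step 2. [(-5*(x + 4)) - 2 = -2] 2 comes off first (add 2) ⇒ sub: -5*(x + 4) = 0.
Step 3. [-5*(x + 4) = 0] leading coefficient -5: divide by -5. So div: x + 4 = 0.
Step 4. [x + 4 = 0] subtract 4: x sits inside (… + 4) ⇒ sub: x = -4.

Answer: x ∈ {-4}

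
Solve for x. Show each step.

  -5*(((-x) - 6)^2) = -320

Step 1. [-5*(((-x) - 6)^2) = -320] -5 out front; divide by -5, so div: ((-x) - 6)^2 = 64.
Step 2. [((-x) - 6)^2 = 64] √ both sides: 64 ≥ 0 gives two branches. So sqrt: (-x) - 6 = 8 or -8.
Step 3. [(-x) - 6 = 8 or -8] add 6: x sits inside (… - 6) ⇒ sub: -x = 14 or -2.
Step 4. [-x = 14 or -2] flip signs both sides, so neg: x = -14 or 2.

Answer: x ∈ {-14, 2}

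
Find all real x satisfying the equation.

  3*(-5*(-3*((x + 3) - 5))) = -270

Step 1. [3*(-5*(-3*((x + 3) - 5))) = -270] leading coefficient 3: divide by 3, so div: -5*(-3*((x + 3) - 5)) = -90.
Step 2. [-5*(-3*((x + 3) - 5)) = -90] -5 out front; divide by -5 ⇒ div: -3*((x + 3) - 5) = 18.
Step 3. [-3*((x + 3) - 5) = 18] leading coefficient -3: divide by -3 ⇒ div: (x + 3) - 5 = -6.
Step 4. [(x + 3) - 5 = -6] -5 is outermost — add 5 both sides ⇒ sub: x + 3 = -1.
Step 5. [x + 3 = -1] the outer +3 inverts by subtracting 3. So sub: x = -4.

Answer: x ∈ {-4}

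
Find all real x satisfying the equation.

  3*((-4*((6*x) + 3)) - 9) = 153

Step 1. [3*((-4*((6*x) + 3)) - 9) = 153] 3 out front; divide by 3, so div: (-4*((6*x) + 3)) - 9 = 51.
Step 2. [(-4*((6*x) + 3)) - 9 = 51] peel the -9: add 9 from each side ⇒ sub: -4*((6*x) + 3) = 60.
Step 3. [-4*((6*x) + 3) = 60] divide by the outer -4. So div: (6*x) + 3 = -15.
Step 4. [(6*x) + 3 = -15] the outer +3 inverts by subtracting 3 ⇒ sub: 6*x = -18.
Step 5. [6*x = -18] LHS = 6·(…); ÷6 both sides, so div: x = -3.

Answer: x ∈ {-3}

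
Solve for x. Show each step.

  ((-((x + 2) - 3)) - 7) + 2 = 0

Step 1. [((-((x + 2) - 3)) - 7) + 2 = 0] subtract 2: x sits inside (… + 2) ⇒ sub: (-((x + 2) - 3)) - 7 = -2.
Step 2. [(-((x + 2) - 3)) - 7 = -2] -7 is outermost — add 7 both sides ⇒ sub: -((x + 2) - 3) = 5.
Step 3. [-((x + 2) - 3) = 5] leading − — multiply by −1. So neg: (x + 2) - 3 = -5.
Step 4. [(x + 2) - 3 = -5] peel the -3: add 3 from each side. So sub: x + 2 = -2.
Step 5. [x + 2 = -2] 2 comes off first (subtract 2). So sub: x = -4.

Answer: x ∈ {-4}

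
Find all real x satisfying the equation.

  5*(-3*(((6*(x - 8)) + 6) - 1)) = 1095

Step 1. [5*(-3*(((6*(x - 8)) + 6) - 1)) = 1095] LHS = 5·(…); ÷5 both sides. So div: -3*(((6*(x - 8)) + 6) - 1) = 219.
Step 2. [-3*(((6*(x - 8)) + 6) - 1) = 219] divide by the outer -3, so div: ((6*(x - 8)) + 6) - 1 = -73.
Step 3. [((6*(x - 8)) + 6) - 1 = -73] peel the -1: add 1 from each side, so sub: (6*(x - 8)) + 6 = -72.
Step 4. [(6*(x - 8)) + 6 = -72] +6 is outermost — subtract 6 both sides, so sub: 6*(x - 8) = -78.
Step 5. [6*(x - 8) = -78] leading coefficient 6: divide by 6. So div: x - 8 = -13.
Step 6. [x - 8 = -13] 8 comes off first (add 8) ⇒ sub: x = -5.

Answer: x ∈ {-5}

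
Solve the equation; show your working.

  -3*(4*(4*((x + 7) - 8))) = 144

Step 1. [-3*(4*(4*((x + 7) - 8))) = 144] LHS = -3·(…); ÷-3 both sides, so div: 4*(4*((x + 7) - 8)) = -48.
Step 2. [4*(4*((x + 7) - 8)) = -48] leading coefficient 4: divide by 4 ⇒ div: 4*((x + 7) - 8) = -12.
Step 3. [4*((x + 7) - 8) = -12] divide by the outer 4 ⇒ div: (x + 7) - 8 = -3.
Step 4. [(x + 7) - 8 = -3] -8 is outermost — add 8 both sides. So sub: x + 7 = 5.
Step 5. [x + 7 = 5] peel the +7: subtract 7 from each side. So sub: x = -2.

Answer: x ∈ {-2}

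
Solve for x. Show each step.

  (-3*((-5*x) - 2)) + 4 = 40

Step 1. [(-3*((-5*x) - 2)) + 4 = 40] subtract 4: x sits inside (… + 4). So sub: -3*((-5*x) - 2) = 36.
Step 2. [-3*((-5*x) - 2) = 36] LHS = -3·(…); ÷-3 both sides, so div: (-5*x) - 2 = -12.
Step 3. [(-5*x) - 2 = -12] peel the -2: add 2 from each side ⇒ sub: -5*x = -10.
Step 4. [-5*x = -10] -5 out front; divide by -5, so div: x = 2.

Answer: x ∈ {2}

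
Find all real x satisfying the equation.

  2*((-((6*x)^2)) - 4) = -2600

Step 1. [2*((-((6*x)^2)) - 4) = -2600] divide by the outer 2. So div: (-((6*x)^2)) - 4 = -1300.
Step 2. [(-((6*x)^2)) - 4 = -1300] 4 comes off first (add 4) ⇒ sub: -((6*x)^2) = -1296.
Step 3. [-((6*x)^2) = -1296] flip signs both sides, so neg: (6*x)^2 = 1296.
Step 4. [(6*x)^2 = 1296] LHS squared, RHS 1296 ≥ 0: apply √ (±), so sqrt: 6*x = 36 or -36.
Step 5. [6*x = 36 or -36] leading coefficient 6: divide by 6 ⇒ div: x = 6 or -6.

Answer: x ∈ {-6, 6}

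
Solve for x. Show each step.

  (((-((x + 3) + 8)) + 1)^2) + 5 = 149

Step 1. [(((-((x + 3) + 8)) + 1)^2) + 5 = 149] +5 is outermost — subtract 5 both sides ⇒ sub: ((-((x + 3) + 8)) + 1)^2 = 144.
Step 2. [((-((x + 3) + 8)) + 1)^2 = 144] √ both sides: 144 ≥ 0 gives two branches. So sqrt: (-((x + 3) + 8)) + 1 = 12 or -12.
Step 3. [(-((x + 3) + 8)) + 1 = 12 or -12] 1 comes off first (subtract 1) ⇒ sub: -((x + 3) + 8) = 11 or -13.
Step 4. [-((x + 3) + 8) = 11 or -13] LHS negated; negate both sides. So neg: (x + 3) + 8 = -11 or 13.
Step 5. [(x + 3) + 8 = -11 or 13] +8 is outermost — subtract 8 both sides, so sub: x + 3 = -19 or 5.
Step 6. [x + 3 = -19 or 5] subtract 3: x sits inside (… + 3), so sub: x = -22 or 2.

Answer: x ∈ {-22, 2}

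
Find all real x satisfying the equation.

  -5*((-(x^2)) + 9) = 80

Step 1. [-5*((-(x^2)) + 9) = 80] leading coefficient -5: divide by -5, so div: (-(x^2)) + 9 = -16.
Step 2. [(-(x^2)) + 9 = -16] subtract 9: x sits inside (… + 9), so sub: -(x^2) = -25.
Step 3. [-(x^2) = -25] flip signs both sides. So neg: x^2 = 25.
Step 4. [x^2 = 25] √ both sides: 25 ≥ 0 gives two branches. So sqrt: x = 5 or -5.

Answer: x ∈ {-5, 5}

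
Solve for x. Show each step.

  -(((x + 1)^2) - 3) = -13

Step 1. [-(((x + 1)^2) - 3) = -13] flip signs both sides ⇒ neg: ((x + 1)^2) - 3 = 13.
Step 2. [((x + 1)^2) - 3 = 13] add 3: x sits inside (… - 3), so sub: (x + 1)^2 = 16.
Step 3. [(x + 1)^2 = 16] √ both sides: 16 ≥ 0 gives two branches, so sqrt: x + 1 = 4 or -4.
Step 4. [x + 1 = 4 or -4] subtract 1: x sits inside (… + 1), so sub: x = 3 or -5.

Answer: x ∈ {-5, 3}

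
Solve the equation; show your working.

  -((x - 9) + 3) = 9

Step 1. [-((x - 9) + 3) = 9] flip signs both sides, so neg: (x - 9) + 3 = -9.
Step 2. [(x - 9) + 3 = -9] the outer +3 inverts by subtracting 3 ⇒ sub: x - 9 = -12.
Step 3. [x - 9 = -12] peel the -9: add 9 from each side. So sub: x = -3.

Answer: x ∈ {-3}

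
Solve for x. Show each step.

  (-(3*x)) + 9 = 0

Step 1. [(-(3*x)) + 9 = 0] 9 comes off first (subtract 9), so sub: -(3*x) = -9.
Step 2. [-(3*x) = -9] LHS negated; negate both sides, so neg: 3*x = 9.
Step 3. [3*x = 9] leading coefficient 3: divide by 3. So div: x = 3.

Answer: x ∈ {3}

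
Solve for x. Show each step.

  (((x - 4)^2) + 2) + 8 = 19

Step 1. [(((x - 4)^2) + 2) + 8 = 19] the outer +8 inverts by subtracting 8 ⇒ sub: ((x - 4)^2) + 2 = 11.
Step 2. [((x - 4)^2) + 2 = 11] peel the +2: subtract 2 from each side ⇒ sub: (x - 4)^2 = 9.
Step 3. [(x - 4)^2 = 9] 9 ≥ 0, LHS is (·)² — take ±√ ⇒ sqrt: x - 4 = 3 or -3.
Step 4. [x - 4 = 3 or -3] peel the -4: add 4 from each side ⇒ sub: x = 7 or 1.

Answer: x ∈ {1, 7}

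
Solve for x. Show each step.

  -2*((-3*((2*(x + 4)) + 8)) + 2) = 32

Step 1. [-2*((-3*((2*(x + 4)) + 8)) + 2) = 32] LHS = -2·(…); ÷-2 both sides. So div: (-3*((2*(x + 4)) + 8)) + 2 = -16.
Step 2. [(-3*((2*(x + 4)) + 8)) + 2 = -16] the outer +2 inverts by subtracting 2, so sub: -3*((2*(x + 4)) + 8) = -18.
Step 3. [-3*((2*(x + 4)) + 8) = -18] -3·(inner) — divide through by -3, so div: (2*(x + 4)) + 8 = 6.
Step 4. [(2*(x + 4)) + 8 = 6] 8 comes off first (subtract 8). So sub: 2*(x + 4) = -2.
Step 5. [2*(x + 4) = -2] 2·(inner) — divide through by 2. So div: x + 4 = -1.
Step 6. [x + 4 = -1] subtract 4: x sits inside (… + 4), so sub: x = -5.

Answer: x ∈ {-5}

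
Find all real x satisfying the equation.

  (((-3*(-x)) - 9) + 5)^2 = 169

Step 1. [(((-3*(-x)) - 9) + 5)^2 = 169] √ both sides: 169 ≥ 0 gives two branches. So sqrt: ((-3*(-x)) - 9) + 5 = 13 or -13.
Step 2. [((-3*(-x)) - 9) + 5 = 13 or -13] subtract 5: x sits inside (… + 5) ⇒ sub: (-3*(-x)) - 9 = 8 or -18.
Step 3. [(-3*(-x)) - 9 = 8 or -18] add 9: x sits inside (… - 9). So sub: -3*(-x) = 17 or -9.
Step 4. [-3*(-x) = 17 or -9] -3·(inner) — divide through by -3. So div: -x = -17/3 or 3.
Step 5. [-x = -17/3 or 3] flip signs both sides. So neg: x = 17/3 or -3.

Answer: x ∈ {-3, 17/3}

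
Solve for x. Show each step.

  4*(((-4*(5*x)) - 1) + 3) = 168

Step 1. [4*(((-4*(5*x)) - 1) + 3) = 168] 4 out front; divide by 4 ⇒ div: ((-4*(5*x)) - 1) + 3 = 42.
Step 2. [((-4*(5*x)) - 1) + 3 = 42] subtract 3: x sits inside (… + 3), so sub: (-4*(5*x)) - 1 = 39.
Step 3. [(-4*(5*x)) - 1 = 39] add 1: x sits inside (… - 1), so sub: -4*(5*x) = 40.
Step 4. [-4*(5*x) = 40] divide by the outer -4, so div: 5*x = -10.
Step 5. [5*x = -10] 5·(inner) — divide through by 5, so div: x = -2.

Answer: x ∈ {-2}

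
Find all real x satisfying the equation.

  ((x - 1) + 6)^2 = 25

Step 1. [((x - 1) + 6)^2 = 25] LHS squared, RHS 25 ≥ 0: apply √ (±) ⇒ sqrt: (x - 1) + 6 = 5 or -5.
Step 2. [(x - 1) + 6 = 5 or -5] +6 is outermost — subtract 6 both sides, so sub: x - 1 = -1 or -11.
Step 3. [x - 1 = -1 or -11] 1 comes off first (add 1), so sub: x = 0 or -10.

Answer: x ∈ {-10, 0}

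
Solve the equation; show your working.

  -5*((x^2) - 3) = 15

Step 1. [-5*((x^2) - 3) = 15] LHS = -5·(…); ÷-5 both sides ⇒ div: (x^2) - 3 = -3.
Step 2. [(x^2) - 3 = -3] 3 comes off first (add 3) ⇒ sub: x^2 = 0.
Step 3. [x^2 = 0] LHS squared, RHS 0 ≥ 0: apply √ (±). So sqrt: x = 0.

Answer: x ∈ {0}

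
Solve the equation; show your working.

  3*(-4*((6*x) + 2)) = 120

Step 1. [3*(-4*((6*x) + 2)) = 120] leading coefficient 3: divide by 3. So div: -4*((6*x) + 2) = 40.
Step 2. [-4*((6*x) + 2) = 40] leading coefficient -4: divide by -4, so div: (6*x) + 2 = -10.
Step 3. [(6*x) + 2 = -10] +2 is outermost — subtract 2 both sides ⇒ sub: 6*x = -12.
Step 4. [6*x = -12] 6·(inner) — divide through by 6. So div: x = -2.

Answer: x ∈ {-2}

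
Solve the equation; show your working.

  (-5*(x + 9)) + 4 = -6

Step 1. [(-5*(x + 9)) + 4 = -6] the outer +4 inverts by subtracting 4. So sub: -5*(x + 9) = -10.
Step 2. [-5*(x + 9) = -10] leading coefficient -5: divide by -5, so div: x + 9 = 2.
Step 3. [x + 9 = 2] subtract 9: x sits inside (… + 9) ⇒ sub: x = -7.

Answer: x ∈ {-7}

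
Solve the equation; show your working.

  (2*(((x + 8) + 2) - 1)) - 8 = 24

Step 1. [(2*(((x + 8) + 2) - 1)) - 8 = 24] 2 | LHS and 2 | 24: pull 2 out, so factor: (((x + 8) + 2) - 1) - 4 = 12.
Step 2. [(((x + 8) + 2) - 1) - 4 = 12] 4 comes off first (add 4), so sub: ((x + 8) + 2) - 1 = 16.
Step 3. [((x + 8) + 2) - 1 = 16] peel the -1: add 1 from each side, so sub: (x + 8) + 2 = 17.
Step 4. [(x + 8) + 2 = 17] the outer +2 inverts by subtracting 2 ⇒ sub: x + 8 = 15.
Step 5. [x + 8 = 15] subtract 8: x sits inside (… + 8). So sub: x = 7.

Answer: x ∈ {7}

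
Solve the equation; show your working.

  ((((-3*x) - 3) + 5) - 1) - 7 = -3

Step 1. [((((-3*x) - 3) + 5) - 1) - 7 = -3] peel the -7: add 7 from each side, so sub: (((-3*x) - 3) + 5) - 1 = 4.
Step 2. [(((-3*x) - 3) + 5) - 1 = 4] add 1: x sits inside (… - 1), so sub: ((-3*x) - 3) + 5 = 5.
Step 3. [((-3*x) - 3) + 5 = 5] subtract 5: x sits inside (… + 5), so sub: (-3*x) - 3 = 0.
Step 4. [(-3*x) - 3 = 0] -3 is outermost — add 3 both sides ⇒ sub: -3*x = 3.
Step 5. [-3*x = 3] -3 out front; divide by -3, so div: x = -1.

Answer: x ∈ {-1}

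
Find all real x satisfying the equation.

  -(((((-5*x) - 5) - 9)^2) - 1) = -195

Step 1. [-(((((-5*x) - 5) - 9)^2) - 1) = -195] flip signs both sides ⇒ neg: ((((-5*x) - 5) - 9)^2) - 1 = 195.
Step 2. [((((-5*x) - 5) - 9)^2) - 1 = 195] add 1: x sits inside (… - 1). So sub: (((-5*x) - 5) - 9)^2 = 196.
Step 3. [(((-5*x) - 5) - 9)^2 = 196] LHS squared, RHS 196 ≥ 0: apply √ (±) ⇒ sqrt: ((-5*x) - 5) - 9 = 14 or -14.
Step 4. [((-5*x) - 5) - 9 = 14 or -14] the outer -9 inverts by adding 9 ⇒ sub: (-5*x) - 5 = 23 or -5.
Step 5. [(-5*x) - 5 = 23 or -5] -5 is outermost — add 5 both sides, so sub: -5*x = 28 or 0.
Step 6. [-5*x = 28 or 0] LHS = -5·(…); ÷-5 both sides ⇒ div: x = -28/5 or 0.

Answer: x ∈ {-28/5, 0}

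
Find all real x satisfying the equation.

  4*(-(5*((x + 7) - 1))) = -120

Step 1. [4*(-(5*((x + 7) - 1))) = -120] 4·(inner) — divide through by 4, so div: -(5*((x + 7) - 1)) = -30.
Step 2. [-(5*((x + 7) - 1)) = -30] leading − — multiply by −1, so neg: 5*((x + 7) - 1) = 30.
Step 3. [5*((x + 7) - 1) = 30] divide by the outer 5. So div: (x + 7) - 1 = 6.
Step 4. [(x + 7) - 1 = 6] 1 comes off first (add 1), so sub: x + 7 = 7.
Step 5. [x + 7 = 7] the outer +7 inverts by subtracting 7, so sub: x = 0.

Answer: x ∈ {0}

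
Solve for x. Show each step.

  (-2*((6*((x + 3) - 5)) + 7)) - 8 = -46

Step 1. [(-2*((6*((x + 3) - 5)) + 7)) - 8 = -46] add 8: x sits inside (… - 8). So sub: -2*((6*((x + 3) - 5)) + 7) = -38.
Step 2. [-2*((6*((x + 3) - 5)) + 7) = -38] divide by the outer -2 ⇒ div: (6*((x + 3) - 5)) + 7 = 19.
Step 3. [(6*((x + 3) - 5)) + 7 = 19] the outer +7 inverts by subtracting 7. So sub: 6*((x + 3) - 5) = 12.
Step 4. [6*((x + 3) - 5) = 12] 6 out front; divide by 6, so div: (x + 3) - 5 = 2.
Step 5. [(x + 3) - 5 = 2] the outer -5 inverts by adding 5 ⇒ sub: x + 3 = 7.
Step 6. [x + 3 = 7] +3 is outermost — subtract 3 both sides. So sub: x = 4.

Answer: x ∈ {4}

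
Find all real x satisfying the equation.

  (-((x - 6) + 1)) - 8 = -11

Step 1. [(-((x - 6) + 1)) - 8 = -11] -8 is outermost — add 8 both sides, so sub: -((x - 6) + 1) = -3.
Step 2. [-((x - 6) + 1) = -3] flip signs both sides, so neg: (x - 6) + 1 = 3.
Step 3. [(x - 6) + 1 = 3] +1 is outermost — subtract 1 both sides. So sub: x - 6 = 2.
Step 4. [x - 6 = 2] -6 is outermost — add 6 both sides ⇒ sub: x = 8.

Answer: x ∈ {8}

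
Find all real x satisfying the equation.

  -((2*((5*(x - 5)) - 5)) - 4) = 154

Step 1. [-((2*((5*(x - 5)) - 5)) - 4) = 154] LHS negated; negate both sides ⇒ neg: (2*((5*(x - 5)) - 5)) - 4 = -154.
Step 2. [(2*((5*(x - 5)) - 5)) - 4 = -154] -4 is outermost — add 4 both sides ⇒ sub: 2*((5*(x - 5)) - 5) = -150.
Step 3. [2*((5*(x - 5)) - 5) = -150] divide by the outer 2 ⇒ div: (5*(x - 5)) - 5 = -75.
Step 4. [(5*(x - 5)) - 5 = -75] 5 comes off first (add 5), so sub: 5*(x - 5) = -70.
Step 5. [5*(x - 5) = -70] 5 out front; divide by 5. So div: x - 5 = -14.
Step 6. [x - 5 = -14] the outer -5 inverts by adding 5 ⇒ sub: x = -9.

Answer: x ∈ {-9}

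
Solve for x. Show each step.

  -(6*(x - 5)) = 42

Step 1. [-(6*(x - 5)) = 42] LHS negated; negate both sides, so neg: 6*(x - 5) = -42.
Step 2. [6*(x - 5) = -42] 6 out front; divide by 6 ⇒ div: x - 5 = -7.
Step 3. [x - 5 = -7] -5 is outermost — add 5 both sides ⇒ sub: x = -2.

Answer: x ∈ {-2}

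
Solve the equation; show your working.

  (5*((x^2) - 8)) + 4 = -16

Step 1. [(5*((x^2) - 8)) + 4 = -16] +4 is outermost — subtract 4 both sides. So sub: 5*((x^2) - 8) = -20.
Step 2. [5*((x^2) - 8) = -20] 5 out front; divide by 5 ⇒ div: (x^2) - 8 = -4.
Step 3. [(x^2) - 8 = -4] add 8: x sits inside (… - 8) ⇒ sub: x^2 = 4.
Step 4. [x^2 = 4] √ both sides: 4 ≥ 0 gives two branches ⇒ sqrt: x = 2 or -2.

Answer: x ∈ {-2, 2}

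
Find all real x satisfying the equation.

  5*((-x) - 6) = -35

Step 1. [5*((-x) - 6) = -35] leading coefficient 5: divide by 5, so div: (-x) - 6 = -7.
Step 2. [(-x) - 6 = -7] 6 comes off first (add 6). So sub: -x = -1.
Step 3. [-x = -1] flip signs both sides ⇒ neg: x = 1.

Answer: x ∈ {1}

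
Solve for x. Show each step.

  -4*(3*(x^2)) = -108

Step 1. [-4*(3*(x^2)) = -108] LHS = -4·(…); ÷-4 both sides ⇒ div: 3*(x^2) = 27.
Step 2. [3*(x^2) = 27] leading coefficient 3: divide by 3, so div: x^2 = 9.
Step 3. [x^2 = 9] LHS squared, RHS 9 ≥ 0: apply √ (±). So sqrt: x = 3 or -3.

Answer: x ∈ {-3, 3}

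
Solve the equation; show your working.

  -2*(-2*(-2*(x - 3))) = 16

Step 1. [-2*(-2*(-2*(x - 3))) = 16] LHS = -2·(…); ÷-2 both sides, so div: -2*(-2*(x - 3)) = -8.
Step 2. [-2*(-2*(x - 3)) = -8] -2 out front; divide by -2. So div: -2*(x - 3) = 4.
Step 3. [-2*(x - 3) = 4] divide by the outer -2, so div: x - 3 = -2.
Step 4. [x - 3 = -2] the outer -3 inverts by adding 3, so sub: x = 1.

Answer: x ∈ {1}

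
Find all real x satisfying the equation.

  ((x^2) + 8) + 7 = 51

Step 1. [((x^2) + 8) + 7 = 51] the outer +7 inverts by subtracting 7 ⇒ sub: (x^2) + 8 = 44.
Step 2. [(x^2) + 8 = 44] the outer +8 inverts by subtracting 8, so sub: x^2 = 36.
Step 3. [x^2 = 36] 36 ≥ 0, LHS is (·)² — take ±√. So sqrt: x = 6 or -6.

Answer: x ∈ {-6, 6}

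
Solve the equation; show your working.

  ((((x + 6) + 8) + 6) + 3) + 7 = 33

Step 1. [((((x + 6) + 8) + 6) + 3) + 7 = 33] 7 comes off first (subtract 7). So sub: (((x + 6) + 8) + 6) + 3 = 26.
Step 2. [(((x + 6) + 8) + 6) + 3 = 26] 3 comes off first (subtract 3), so sub: ((x + 6) + 8) + 6 = 23.
Step 3. [((x + 6) + 8) + 6 = 23] subtract 6: x sits inside (… + 6), so sub: (x + 6) + 8 = 17.
Step 4. [(x + 6) + 8 = 17] 8 comes off first (subtract 8). So sub: x + 6 = 9.
Step 5. [x + 6 = 9] the outer +6 inverts by subtracting 6, so sub: x = 3.

Answer: x ∈ {3}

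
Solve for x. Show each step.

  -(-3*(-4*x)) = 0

Step 1. [-(-3*(-4*x)) = 0] flip signs both sides ⇒ neg: -3*(-4*x) = 0.
Step 2. [-3*(-4*x) = 0] divide by the outer -3 ⇒ div: -4*x = 0.
Step 3. [-4*x = 0] -4 out front; divide by -4 ⇒ div: x = 0.

Answer: x ∈ {0}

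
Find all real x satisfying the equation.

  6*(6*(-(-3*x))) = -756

Step 1. [6*(6*(-(-3*x))) = -756] LHS = 6·(…); ÷6 both sides, so div: 6*(-(-3*x)) = -126.
Step 2. [6*(-(-3*x)) = -126] divide by the outer 6. So div: -(-3*x) = -21.
Step 3. [-(-3*x) = -21] flip signs both sides, so neg: -3*x = 21.
Step 4. [-3*x = 21] LHS = -3·(…); ÷-3 both sides. So div: x = -7.

Answer: x ∈ {-7}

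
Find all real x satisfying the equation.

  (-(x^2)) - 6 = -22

Step 1. [(-(x^2)) - 6 = -22] 6 comes off first (add 6) ⇒ sub: -(x^2) = -16.
Step 2. [-(x^2) = -16] flip signs both sides ⇒ neg: x^2 = 16.
Step 3. [x^2 = 16] √ both sides: 16 ≥ 0 gives two branches. So sqrt: x = 4 or -4.

Answer: x ∈ {-4, 4}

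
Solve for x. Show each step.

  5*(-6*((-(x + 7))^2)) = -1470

Step 1. [5*(-6*((-(x + 7))^2)) = -1470] LHS = 5·(…); ÷5 both sides ⇒ div: -6*((-(x + 7))^2) = -294.
Step 2. [-6*((-(x + 7))^2) = -294] -6·(inner) — divide through by -6. So div: (-(x + 7))^2 = 49.
Step 3. [(-(x + 7))^2 = 49] LHS squared, RHS 49 ≥ 0: apply √ (±) ⇒ sqrt: -(x + 7) = 7 or -7.
Step 4. [-(x + 7) = 7 or -7] LHS negated; negate both sides. So neg: x + 7 = -7 or 7.
Step 5. [x + 7 = -7 or 7] the outer +7 inverts by subtracting 7. So sub: x = -14 or 0.

Answer: x ∈ {-14, 0}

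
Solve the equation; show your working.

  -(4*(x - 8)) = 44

Step 1. [-(4*(x - 8)) = 44] LHS negated; negate both sides, so neg: 4*(x - 8) = -44.
Step 2. [4*(x - 8) = -44] divide by the outer 4. So div: x - 8 = -11.
Step 3. [x - 8 = -11] the outer -8 inverts by adding 8, so sub: x = -3.

Answer: x ∈ {-3}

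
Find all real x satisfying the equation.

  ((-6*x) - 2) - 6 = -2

Step 1. [((-6*x) - 2) - 6 = -2] the outer -6 inverts by adding 6. So sub: (-6*x) - 2 = 4.
Step 2. [(-6*x) - 2 = 4] -2 is outermost — add 2 both sides ⇒ sub: -6*x = 6.
Step 3. [-6*x = 6] leading coefficient -6: divide by -6. So div: x = -1.

Answer: x ∈ {-1}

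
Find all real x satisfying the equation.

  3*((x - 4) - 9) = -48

Step 1. [3*((x - 4) - 9) = -48] divide by the outer 3 ⇒ div: (x - 4) - 9 = -16.
Step 2. [(x - 4) - 9 = -16] -9 is outermost — add 9 both sides ⇒ sub: x - 4 = -7.
Step 3. [x - 4 = -7] add 4: x sits inside (… - 4), so sub: x = -3.

Answer: x ∈ {-3}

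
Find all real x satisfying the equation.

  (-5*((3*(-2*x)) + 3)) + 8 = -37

Step 1. [(-5*((3*(-2*x)) + 3)) + 8 = -37] peel the +8: subtract 8 from each side. So sub: -5*((3*(-2*x)) + 3) = -45.
Step 2. [-5*((3*(-2*x)) + 3) = -45] -5 out front; divide by -5. So div: (3*(-2*x)) + 3 = 9.
Step 3. [(3*(-2*x)) + 3 = 9] subtract 3: x sits inside (… + 3). So sub: 3*(-2*x) = 6.
Step 4. [3*(-2*x) = 6] divide by the outer 3. So div: -2*x = 2.
Step 5. [-2*x = 2] -2·(inner) — divide through by -2. So div: x = -1.

Answer: x ∈ {-1}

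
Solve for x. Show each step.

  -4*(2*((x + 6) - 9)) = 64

Step 1. [-4*(2*((x + 6) - 9)) = 64] divide by the outer -4 ⇒ div: 2*((x + 6) - 9) = -16.
Step 2. [2*((x + 6) - 9) = -16] divide by the outer 2, so div: (x + 6) - 9 = -8.
Step 3. [(x + 6) - 9 = -8] peel the -9: add 9 from each side. So sub: x + 6 = 1.
Step 4. [x + 6 = 1] subtract 6: x sits inside (… + 6), so sub: x = -5.

Answer: x ∈ {-5}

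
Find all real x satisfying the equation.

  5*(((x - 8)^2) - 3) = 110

Step 1. [5*(((x - 8)^2) - 3) = 110] leading coefficient 5: divide by 5, so div: ((x - 8)^2) - 3 = 22.
Step 2. [((x - 8)^2) - 3 = 22] peel the -3: add 3 from each side ⇒ sub: (x - 8)^2 = 25.
Step 3. [(x - 8)^2 = 25] √ both sides: 25 ≥ 0 gives two branches. So sqrt: x - 8 = 5 or -5.
Step 4. [x - 8 = 5 or -5] the outer -8 inverts by adding 8, so sub: x = 13 or 3.

Answer: x ∈ {3, 13}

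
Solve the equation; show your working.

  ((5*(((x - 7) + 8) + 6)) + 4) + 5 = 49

Step 1. [((5*(((x - 7) + 8) + 6)) + 4) + 5 = 49] peel the +5: subtract 5 from each side ⇒ sub: (5*(((x - 7) + 8) + 6)) + 4 = 44.
Step 2. [(5*(((x - 7) + 8) + 6)) + 4 = 44] +4 is outermost — subtract 4 both sides, so sub: 5*(((x - 7) + 8) + 6) = 40.
Step 3. [5*(((x - 7) + 8) + 6) = 40] divide by the outer 5. So div: ((x - 7) + 8) + 6 = 8.
Step 4. [((x - 7) + 8) + 6 = 8] subtract 6: x sits inside (… + 6). So sub: (x - 7) + 8 = 2.
Step 5. [(x - 7) + 8 = 2] peel the +8: subtract 8 from each side, so sub: x - 7 = -6.
Step 6. [x - 7 = -6] add 7: x sits inside (… - 7) ⇒ sub: x = 1.

Answer: x ∈ {1}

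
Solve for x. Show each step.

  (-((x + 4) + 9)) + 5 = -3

Step 1. [(-((x + 4) + 9)) + 5 = -3] +5 is outermost — subtract 5 both sides. So sub: -((x + 4) + 9) = -8.
Step 2. [-((x + 4) + 9) = -8] flip signs both sides. So neg: (x + 4) + 9 = 8.
Step 3. [(x + 4) + 9 = 8] 9 comes off first (subtract 9), so sub: x + 4 = -1.
Step 4. [x + 4 = -1] subtract 4: x sits inside (… + 4), so sub: x = -5.

Answer: x ∈ {-5}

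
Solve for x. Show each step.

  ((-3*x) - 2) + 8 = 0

Step 1. [((-3*x) - 2) + 8 = 0] peel the +8: subtract 8 from each side, so sub: (-3*x) - 2 = -8.
Step 2. [(-3*x) - 2 = -8] the outer -2 inverts by adding 2, so sub: -3*x = -6.
Step 3. [-3*x = -6] -3·(inner) — divide through by -3, so div: x = 2.

Answer: x ∈ {2}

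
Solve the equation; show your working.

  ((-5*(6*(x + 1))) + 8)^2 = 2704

Step 1. [((-5*(6*(x + 1))) + 8)^2 = 2704] LHS squared, RHS 2704 ≥ 0: apply √ (±) ⇒ sqrt: (-5*(6*(x + 1))) + 8 = 52 or -52.
Step 2. [(-5*(6*(x + 1))) + 8 = 52 or -52] 8 comes off first (subtract 8) ⇒ sub: -5*(6*(x + 1)) = 44 or -60.
Step 3. [-5*(6*(x + 1)) = 44 or -60] leading coefficient -5: divide by -5 ⇒ div: 6*(x + 1) = -44/5 or 12.
Step 4. [6*(x + 1) = -44/5 or 12] 6 out front; divide by 6 ⇒ div: x + 1 = -22/15 or 2.
Step 5. [x + 1 = -22/15 or 2] subtract 1: x sits inside (… + 1). So sub: x = -37/15 or 1.

Answer: x ∈ {-37/15, 1}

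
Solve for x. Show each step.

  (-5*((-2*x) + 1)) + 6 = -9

Step 1. [(-5*((-2*x) + 1)) + 6 = -9] subtract 6: x sits inside (… + 6). So sub: -5*((-2*x) + 1) = -15.
Step 2. [-5*((-2*x) + 1) = -15] divide by the outer -5, so div: (-2*x) + 1 = 3.
Step 3. [(-2*x) + 1 = 3] subtract 1: x sits inside (… + 1), so sub: -2*x = 2.
Step 4. [-2*x = 2] -2·(inner) — divide through by -2. So div: x = -1.

Answer: x ∈ {-1}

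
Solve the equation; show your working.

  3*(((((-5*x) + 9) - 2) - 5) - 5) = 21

Step 1. [3*(((((-5*x) + 9) - 2) - 5) - 5) = 21] 3·(inner) — divide through by 3. So div: ((((-5*x) + 9) - 2) - 5) - 5 = 7.
Step 2. [((((-5*x) + 9) - 2) - 5) - 5 = 7] the outer -5 inverts by adding 5. So sub: (((-5*x) + 9) - 2) - 5 = 12.
Step 3. [(((-5*x) + 9) - 2) - 5 = 12] the outer -5 inverts by adding 5 ⇒ sub: ((-5*x) + 9) - 2 = 17.
Step 4. [((-5*x) + 9) - 2 = 17] -2 is outermost — add 2 both sides. So sub: (-5*x) + 9 = 19.
Step 5. [(-5*x) + 9 = 19] subtract 9: x sits inside (… + 9), so sub: -5*x = 10.
Step 6. [-5*x = 10] -5 out front; divide by -5. So div: x = -2.

Answer: x ∈ {-2}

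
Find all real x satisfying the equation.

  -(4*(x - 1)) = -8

Step 1. [-(4*(x - 1)) = -8] flip signs both sides, so neg: 4*(x - 1) = 8.
Step 2. [4*(x - 1) = 8] leading coefficient 4: divide by 4, so div: x - 1 = 2.
Step 3. [x - 1 = 2] peel the -1: add 1 from each side ⇒ sub: x = 3.

Answer: x ∈ {3}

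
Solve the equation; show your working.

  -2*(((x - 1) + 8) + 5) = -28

Step 1. [-2*(((x - 1) + 8) + 5) = -28] leading coefficient -2: divide by -2 ⇒ div: ((x - 1) + 8) + 5 = 14.
Step 2. [((x - 1) + 8) + 5 = 14] 5 comes off first (subtract 5), so sub: (x - 1) + 8 = 9.
Step 3. [(x - 1) + 8 = 9] the outer +8 inverts by subtracting 8. So sub: x - 1 = 1.
Step 4. [x - 1 = 1] 1 comes off first (add 1) ⇒ sub: x = 2.

Answer: x ∈ {2}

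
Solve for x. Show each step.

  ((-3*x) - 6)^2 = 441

Step 1. [((-3*x) - 6)^2 = 441] LHS squared, RHS 441 ≥ 0: apply √ (±). So sqrt: (-3*x) - 6 = 21 or -21.
Step 2. [(-3*x) - 6 = 21 or -21] -6 is outermost — add 6 both sides, so sub: -3*x = 27 or -15.
Step 3. [-3*x = 27 or -15] -3 out front; divide by -3, so div: x = -9 or 5.

Answer: x ∈ {-9, 5}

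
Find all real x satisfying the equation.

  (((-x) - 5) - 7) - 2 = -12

Step 1. [(((-x) - 5) - 7) - 2 = -12] the outer -2 inverts by adding 2, so sub: ((-x) - 5) - 7 = -10.
Step 2. [((-x) - 5) - 7 = -10] 7 comes off first (add 7) ⇒ sub: (-x) - 5 = -3.
Step 3. [(-x) - 5 = -3] the outer -5 inverts by adding 5. So sub: -x = 2.
Step 4. [-x = 2] LHS negated; negate both sides. So neg: x = -2.

Answer: x ∈ {-2}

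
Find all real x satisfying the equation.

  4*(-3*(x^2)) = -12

Step 1. [4*(-3*(x^2)) = -12] leading coefficient 4: divide by 4. So div: -3*(x^2) = -3.
Step 2. [-3*(x^2) = -3] -3 out front; divide by -3. So div: x^2 = 1.
Step 3. [x^2 = 1] √ both sides: 1 ≥ 0 gives two branches, so sqrt: x = 1 or -1.

Answer: x ∈ {-1, 1}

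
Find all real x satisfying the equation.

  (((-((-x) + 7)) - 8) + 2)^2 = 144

Step 1. [(((-((-x) + 7)) - 8) + 2)^2 = 144] √ both sides: 144 ≥ 0 gives two branches. So sqrt: ((-((-x) + 7)) - 8) + 2 = 12 or -12.
Step 2. [((-((-x) + 7)) - 8) + 2 = 12 or -12] peel the +2: subtract 2 from each side. So sub: (-((-x) + 7)) - 8 = 10 or -14.
Step 3. [(-((-x) + 7)) - 8 = 10 or -14] -8 is outermost — add 8 both sides. So sub: -((-x) + 7) = 18 or -6.
Step 4. [-((-x) + 7) = 18 or -6] leading − — multiply by −1, so neg: (-x) + 7 = -18 or 6.
Step 5. [(-x) + 7 = -18 or 6] peel the +7: subtract 7 from each side. So sub: -x = -25 or -1.
Step 6. [-x = -25 or -1] LHS negated; negate both sides ⇒ neg: x = 25 or 1.

Answer: x ∈ {1, 25}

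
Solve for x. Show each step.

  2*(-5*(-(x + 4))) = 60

Step 1. [2*(-5*(-(x + 4))) = 60] 2·(inner) — divide through by 2. So div: -5*(-(x + 4)) = 30.
Step 2. [-5*(-(x + 4)) = 30] leading coefficient -5: divide by -5 ⇒ div: -(x + 4) = -6.
Step 3. [-(x + 4) = -6] leading − — multiply by −1, so neg: x + 4 = 6.
Step 4. [x + 4 = 6] 4 comes off first (subtract 4) ⇒ sub: x = 2.

Answer: x ∈ {2}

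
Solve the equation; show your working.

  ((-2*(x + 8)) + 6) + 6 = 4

Step 1. [((-2*(x + 8)) + 6) + 6 = 4] +6 is outermost — subtract 6 both sides. So sub: (-2*(x + 8)) + 6 = -2.
Step 2. [(-2*(x + 8)) + 6 = -2] common factor -2 (LHS and -2) — divide through, so factor: (x + 8) - 3 = 1.
Step 3. [(x + 8) - 3 = 1] -3 is outermost — add 3 both sides ⇒ sub: x + 8 = 4.
Step 4. [x + 8 = 4] subtract 8: x sits inside (… + 8) ⇒ sub: x = -4.

Answer: x ∈ {-4}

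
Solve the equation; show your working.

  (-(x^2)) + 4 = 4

Step 1. [(-(x^2)) + 4 = 4] +4 is outermost — subtract 4 both sides ⇒ sub: -(x^2) = 0.
Step 2. [-(x^2) = 0] flip signs both sides ⇒ neg: x^2 = 0.
Step 3. [x^2 = 0] LHS squared, RHS 0 ≥ 0: apply √ (±) ⇒ sqrt: x = 0.

Answer: x ∈ {0}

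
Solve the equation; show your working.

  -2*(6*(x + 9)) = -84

Step 1. [-2*(6*(x + 9)) = -84] -2 out front; divide by -2 ⇒ div: 6*(x + 9) = 42.
Step 2. [6*(x + 9) = 42] 6 out front; divide by 6, so div: x + 9 = 7.
Step 3. [x + 9 = 7] +9 is outermost — subtract 9 both sides ⇒ sub: x = -2.

Answer: x ∈ {-2}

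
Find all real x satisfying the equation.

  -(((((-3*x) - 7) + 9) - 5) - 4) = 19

Step 1. [-(((((-3*x) - 7) + 9) - 5) - 4) = 19] leading − — multiply by −1, so neg: ((((-3*x) - 7) + 9) - 5) - 4 = -19.
Step 2. [((((-3*x) - 7) + 9) - 5) - 4 = -19] peel the -4: add 4 from each side ⇒ sub: (((-3*x) - 7) + 9) - 5 = -15.
Step 3. [(((-3*x) - 7) + 9) - 5 = -15] 5 comes off first (add 5). So sub: ((-3*x) - 7) + 9 = -10.
Step 4. [((-3*x) - 7) + 9 = -10] subtract 9: x sits inside (… + 9). So sub: (-3*x) - 7 = -19.
Step 5. [(-3*x) - 7 = -19] peel the -7: add 7 from each side ⇒ sub: -3*x = -12.
Step 6. [-3*x = -12] -3·(inner) — divide through by -3, so div: x = 4.

Answer: x ∈ {4}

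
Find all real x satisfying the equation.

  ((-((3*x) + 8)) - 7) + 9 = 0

Step 1. [((-((3*x) + 8)) - 7) + 9 = 0] +9 is outermost — subtract 9 both sides, so sub: (-((3*x) + 8)) - 7 = -9.
Step 2. [(-((3*x) + 8)) - 7 = -9] the outer -7 inverts by adding 7 ⇒ sub: -((3*x) + 8) = -2.
Step 3. [-((3*x) + 8) = -2] flip signs both sides, so neg: (3*x) + 8 = 2.
Step 4. [(3*x) + 8 = 2] the outer +8 inverts by subtracting 8. So sub: 3*x = -6.
Step 5. [3*x = -6] leading coefficient 3: divide by 3. So div: x = -2.

Answer: x ∈ {-2}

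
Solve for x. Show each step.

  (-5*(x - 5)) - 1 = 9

Step 1. [(-5*(x - 5)) - 1 = 9] peel the -1: add 1 from each side ⇒ sub: -5*(x - 5) = 10.
Step 2. [-5*(x - 5) = 10] LHS = -5·(…); ÷-5 both sides, so div: x - 5 = -2.
Step 3. [x - 5 = -2] 5 comes off first (add 5) ⇒ sub: x = 3.

Answer: x ∈ {3}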